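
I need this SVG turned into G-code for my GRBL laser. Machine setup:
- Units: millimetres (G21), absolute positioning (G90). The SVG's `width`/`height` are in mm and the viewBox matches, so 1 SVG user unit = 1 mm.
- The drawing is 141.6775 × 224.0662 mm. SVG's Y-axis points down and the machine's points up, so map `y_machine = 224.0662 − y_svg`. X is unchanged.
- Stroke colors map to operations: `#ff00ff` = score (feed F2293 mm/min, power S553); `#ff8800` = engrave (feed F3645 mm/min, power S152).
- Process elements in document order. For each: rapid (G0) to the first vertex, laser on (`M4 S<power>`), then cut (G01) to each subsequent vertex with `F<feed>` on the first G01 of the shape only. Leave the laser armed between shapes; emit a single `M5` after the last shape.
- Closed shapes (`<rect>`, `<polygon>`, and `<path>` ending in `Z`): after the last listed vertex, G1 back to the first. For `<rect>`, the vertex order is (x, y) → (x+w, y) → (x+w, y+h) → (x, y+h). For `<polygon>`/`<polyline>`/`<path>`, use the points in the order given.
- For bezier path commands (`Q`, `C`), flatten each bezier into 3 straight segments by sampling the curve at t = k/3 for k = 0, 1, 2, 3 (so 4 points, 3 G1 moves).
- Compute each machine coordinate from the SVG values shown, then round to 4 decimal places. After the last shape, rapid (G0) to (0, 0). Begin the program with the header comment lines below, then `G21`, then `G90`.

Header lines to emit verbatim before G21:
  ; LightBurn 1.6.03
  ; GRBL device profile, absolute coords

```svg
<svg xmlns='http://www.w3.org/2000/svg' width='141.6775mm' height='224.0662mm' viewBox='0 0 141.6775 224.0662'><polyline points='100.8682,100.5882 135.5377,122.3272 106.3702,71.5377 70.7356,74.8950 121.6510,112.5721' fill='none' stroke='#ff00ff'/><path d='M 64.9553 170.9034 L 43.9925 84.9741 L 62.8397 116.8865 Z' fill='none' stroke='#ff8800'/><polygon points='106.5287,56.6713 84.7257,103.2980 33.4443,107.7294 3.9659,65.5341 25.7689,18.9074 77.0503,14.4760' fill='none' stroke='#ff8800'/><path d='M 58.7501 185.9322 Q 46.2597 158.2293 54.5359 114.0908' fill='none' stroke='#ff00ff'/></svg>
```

; LightBurn 1.6.03
; GRBL device profile, absolute coords
G21
G90
G0 X100.8682 Y123.4780
M4 S553
G01 X135.5377 Y101.7390 F2293
G01 X106.3702 Y152.5285
G01 X70.7356 Y149.1712
G01 X121.6510 Y111.4941
G0 X64.9553 Y53.1628
M4 S152
G01 X43.9925 Y139.0921 F3645
G01 X62.8397 Y107.1797
G01 X64.9553 Y53.1628
G0 X106.5287 Y167.3949
M4 S152
G01 X84.7257 Y120.7682 F3645
G01 X33.4443 Y116.3368
G01 X3.9659 Y158.5321
G01 X25.7689 Y205.1588
G01 X77.0503 Y209.5902
G01 X106.5287 Y167.3949
G0 X58.7501 Y38.1340
M4 S553
G01 X52.7306 Y58.4288 F2293
G01 X51.3258 Y82.3759
G01 X54.5359 Y109.9754
M5
G0 X0.0000 Y0.0000

Since the viewBox matches the mm dimensions, user units are millimetres directly. The only transform is the Y-flip y_m = 224.0662 − y_svg.

Shape 1 is a open polyline drawn with `<polyline>`. Its stroke #ff00ff means score at S553, F2293. After flipping Y the toolpath is (100.8682,123.4780) → (135.5377,101.7390) → (106.3702,152.5285) → (70.7356,149.1712) → (121.6510,111.4941).

Shape 2 is a closed polygon drawn with `<path>`. Its stroke #ff8800 means engrave at S152, F3645. After flipping Y the toolpath is (64.9553,53.1628) → (43.9925,139.0921) → (62.8397,107.1797) → (64.9553,53.1628), returning to the start.

Shape 3 is a regular polygon drawn with `<polygon>`. Its stroke #ff8800 means engrave at S152, F3645. After flipping Y the toolpath is (106.5287,167.3949) → (84.7257,120.7682) → (33.4443,116.3368) → (3.9659,158.5321) → (25.7689,205.1588) → (77.0503,209.5902) → (106.5287,167.3949), returning to the start.

Shape 4 is a quadratic bezier drawn with `<path>`. Its stroke #ff00ff means score at S553, F2293. After flipping Y the toolpath is (58.7501,38.1340) → (52.7306,58.4288) → (51.3258,82.3759) → (54.5359,109.9754).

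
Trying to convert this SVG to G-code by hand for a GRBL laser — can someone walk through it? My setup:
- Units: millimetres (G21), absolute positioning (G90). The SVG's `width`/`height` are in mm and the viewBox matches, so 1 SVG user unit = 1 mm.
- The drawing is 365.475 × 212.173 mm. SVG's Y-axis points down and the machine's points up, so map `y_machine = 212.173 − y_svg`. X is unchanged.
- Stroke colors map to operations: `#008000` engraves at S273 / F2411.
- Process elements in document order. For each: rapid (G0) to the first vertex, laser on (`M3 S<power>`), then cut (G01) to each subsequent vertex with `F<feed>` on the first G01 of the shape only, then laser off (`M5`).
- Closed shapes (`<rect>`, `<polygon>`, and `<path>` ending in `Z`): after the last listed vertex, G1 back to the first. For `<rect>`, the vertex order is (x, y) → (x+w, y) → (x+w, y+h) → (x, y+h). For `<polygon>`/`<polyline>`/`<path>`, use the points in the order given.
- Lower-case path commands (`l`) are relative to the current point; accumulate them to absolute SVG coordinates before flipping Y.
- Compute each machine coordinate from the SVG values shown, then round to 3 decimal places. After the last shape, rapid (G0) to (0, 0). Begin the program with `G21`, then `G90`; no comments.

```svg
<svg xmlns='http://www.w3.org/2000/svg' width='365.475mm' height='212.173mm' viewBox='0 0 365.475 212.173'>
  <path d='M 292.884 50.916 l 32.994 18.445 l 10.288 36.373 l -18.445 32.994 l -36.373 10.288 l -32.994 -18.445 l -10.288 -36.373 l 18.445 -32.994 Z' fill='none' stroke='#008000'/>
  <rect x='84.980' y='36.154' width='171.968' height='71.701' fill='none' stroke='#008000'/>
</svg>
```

G21
G90
G0 X292.884 Y161.257
M3 S273
G01 X325.878 Y142.812 F2411
G01 X336.166 Y106.439
G01 X317.721 Y73.445
G01 X281.348 Y63.157
G01 X248.354 Y81.602
G01 X238.066 Y117.975
G01 X256.511 Y150.969
G01 X292.884 Y161.257
M5
G0 X84.980 Y176.019
M3 S273
G01 X256.948 Y176.019 F2411
G01 X256.948 Y104.318
G01 X84.980 Y104.318
G01 X84.980 Y176.019
M5
G0 X0.000 Y0.000

1 u = 1 mm; y_m = 212.173 − y.

[1] `<path>` regular polygon, #008000→engrave S273 F2411: (292.884,161.257) → (325.878,142.812) → (336.166,106.439) → (317.721,73.445) → (281.348,63.157) → (248.354,81.602) → (238.066,117.975) → (256.511,150.969) → (292.884,161.257) (closed)

[2] `<rect>` rectangle, #008000→engrave S273 F2411: (84.980,176.019) → (256.948,176.019) → (256.948,104.318) → (84.980,104.318) → (84.980,176.019) (closed)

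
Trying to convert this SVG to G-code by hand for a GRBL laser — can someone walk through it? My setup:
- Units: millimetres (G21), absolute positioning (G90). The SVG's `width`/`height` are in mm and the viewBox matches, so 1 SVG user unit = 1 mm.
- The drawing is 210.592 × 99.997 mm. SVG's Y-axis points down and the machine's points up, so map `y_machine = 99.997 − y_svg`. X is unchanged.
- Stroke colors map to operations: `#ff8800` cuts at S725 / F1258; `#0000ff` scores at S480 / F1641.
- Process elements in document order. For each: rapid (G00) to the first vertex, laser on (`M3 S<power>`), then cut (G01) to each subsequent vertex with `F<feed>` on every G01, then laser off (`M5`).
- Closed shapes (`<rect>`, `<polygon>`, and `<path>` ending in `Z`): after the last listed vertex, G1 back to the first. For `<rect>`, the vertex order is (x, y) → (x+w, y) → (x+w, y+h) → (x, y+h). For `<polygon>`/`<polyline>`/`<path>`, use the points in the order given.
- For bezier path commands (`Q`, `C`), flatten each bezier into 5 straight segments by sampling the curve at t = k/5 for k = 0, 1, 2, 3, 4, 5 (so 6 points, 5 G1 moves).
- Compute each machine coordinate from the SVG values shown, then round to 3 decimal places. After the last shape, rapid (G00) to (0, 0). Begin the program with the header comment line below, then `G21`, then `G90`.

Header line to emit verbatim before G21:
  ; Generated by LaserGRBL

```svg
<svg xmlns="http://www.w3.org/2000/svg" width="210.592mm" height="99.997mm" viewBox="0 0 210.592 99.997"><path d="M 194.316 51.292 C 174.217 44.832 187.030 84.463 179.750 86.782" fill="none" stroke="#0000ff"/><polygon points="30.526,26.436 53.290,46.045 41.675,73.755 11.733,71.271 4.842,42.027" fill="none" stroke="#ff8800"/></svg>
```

viewBox `0 0 210.592 99.997` with mm width/height → 1 unit = 1 mm. Flip: y_m = 99.997 − y_svg.

**Shape 1** — `<path>` cubic bezier, stroke `#0000ff` → score (S480, F1641). Control points (SVG): P0=(194.316,51.292), P1=(174.217,44.832), P2=(187.030,84.463), P3=(179.750,86.782); sampled at t=k/5. Machine vertices: (194.316,48.705) → (185.782,47.717) → (182.603,39.671) → (182.234,28.570) → (182.131,18.417) → (179.750,13.215). Open path.

**Shape 2** — `<polygon>` regular polygon, stroke `#ff8800` → cut (S725, F1258). Machine vertices: (30.526,73.561) → (53.290,53.952) → (41.675,26.242) → (11.733,28.726) → (4.842,57.970) → (30.526,73.561). Closed: final G1 returns to the first vertex.

; Generated by LaserGRBL
G21
G90
G00 X194.316 Y48.705
M3 S480
G01 X185.782 Y47.717 F1641
G01 X182.603 Y39.671 F1641
G01 X182.234 Y28.570 F1641
G01 X182.131 Y18.417 F1641
G01 X179.750 Y13.215 F1641
M5
G00 X30.526 Y73.561
M3 S725
G01 X53.290 Y53.952 F1258
G01 X41.675 Y26.242 F1258
G01 X11.733 Y28.726 F1258
G01 X4.842 Y57.970 F1258
G01 X30.526 Y73.561 F1258
M5
G00 X0.000 Y0.000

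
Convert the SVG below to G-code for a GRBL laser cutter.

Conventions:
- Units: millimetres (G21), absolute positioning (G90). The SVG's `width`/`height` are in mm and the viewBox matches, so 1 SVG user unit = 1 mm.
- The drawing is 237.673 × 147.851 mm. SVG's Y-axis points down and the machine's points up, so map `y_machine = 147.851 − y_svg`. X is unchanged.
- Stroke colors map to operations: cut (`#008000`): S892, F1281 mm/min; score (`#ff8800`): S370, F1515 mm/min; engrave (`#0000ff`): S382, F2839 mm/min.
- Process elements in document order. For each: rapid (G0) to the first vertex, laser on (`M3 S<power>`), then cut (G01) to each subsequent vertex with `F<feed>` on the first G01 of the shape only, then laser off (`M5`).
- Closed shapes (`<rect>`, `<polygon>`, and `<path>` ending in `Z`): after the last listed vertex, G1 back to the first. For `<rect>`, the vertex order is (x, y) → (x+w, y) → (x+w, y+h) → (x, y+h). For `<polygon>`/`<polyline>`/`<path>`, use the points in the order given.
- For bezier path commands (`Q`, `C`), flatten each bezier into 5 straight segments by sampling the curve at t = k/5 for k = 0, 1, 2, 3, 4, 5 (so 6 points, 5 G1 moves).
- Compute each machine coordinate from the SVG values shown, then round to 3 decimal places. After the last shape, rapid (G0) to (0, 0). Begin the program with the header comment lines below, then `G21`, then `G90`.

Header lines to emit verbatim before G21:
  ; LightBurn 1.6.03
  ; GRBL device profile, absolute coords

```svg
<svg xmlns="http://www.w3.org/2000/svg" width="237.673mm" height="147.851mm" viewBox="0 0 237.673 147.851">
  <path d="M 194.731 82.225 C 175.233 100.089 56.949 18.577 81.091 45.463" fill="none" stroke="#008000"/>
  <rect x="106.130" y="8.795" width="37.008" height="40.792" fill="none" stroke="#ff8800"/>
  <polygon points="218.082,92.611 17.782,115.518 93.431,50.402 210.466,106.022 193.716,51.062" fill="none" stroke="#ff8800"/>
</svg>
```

; LightBurn 1.6.03
; GRBL device profile, absolute coords
G21
G90
G0 X194.731 Y65.626
M3 S892
G01 X173.108 Y65.171 F1281
G01 X139.354 Y78.592
G01 X105.048 Y95.918
G01 X81.767 Y107.174
G01 X81.091 Y102.388
M5
G0 X106.130 Y139.056
M3 S370
G01 X143.138 Y139.056 F1515
G01 X143.138 Y98.264
G01 X106.130 Y98.264
G01 X106.130 Y139.056
M5
G0 X218.082 Y55.240
M3 S370
G01 X17.782 Y32.333 F1515
G01 X93.431 Y97.449
G01 X210.466 Y41.829
G01 X193.716 Y96.789
G01 X218.082 Y55.240
M5
G0 X0.000 Y0.000

Since the viewBox matches the mm dimensions, user units are millimetres directly. The only transform is the Y-flip y_m = 147.851 − y_svg.

Shape 1 is a cubic bezier drawn with `<path>`. Its stroke #008000 means cut at S892, F1281. After flipping Y the toolpath is (194.731,65.626) → (173.108,65.171) → (139.354,78.592) → (105.048,95.918) → (81.767,107.174) → (81.091,102.388).

Shape 2 is a rectangle drawn with `<rect>`. Its stroke #ff8800 means score at S370, F1515. After flipping Y the toolpath is (106.130,139.056) → (143.138,139.056) → (143.138,98.264) → (106.130,98.264) → (106.130,139.056), returning to the start.

Shape 3 is a closed polygon drawn with `<polygon>`. Its stroke #ff8800 means score at S370, F1515. After flipping Y the toolpath is (218.082,55.240) → (17.782,32.333) → (93.431,97.449) → (210.466,41.829) → (193.716,96.789) → (218.082,55.240), returning to the start.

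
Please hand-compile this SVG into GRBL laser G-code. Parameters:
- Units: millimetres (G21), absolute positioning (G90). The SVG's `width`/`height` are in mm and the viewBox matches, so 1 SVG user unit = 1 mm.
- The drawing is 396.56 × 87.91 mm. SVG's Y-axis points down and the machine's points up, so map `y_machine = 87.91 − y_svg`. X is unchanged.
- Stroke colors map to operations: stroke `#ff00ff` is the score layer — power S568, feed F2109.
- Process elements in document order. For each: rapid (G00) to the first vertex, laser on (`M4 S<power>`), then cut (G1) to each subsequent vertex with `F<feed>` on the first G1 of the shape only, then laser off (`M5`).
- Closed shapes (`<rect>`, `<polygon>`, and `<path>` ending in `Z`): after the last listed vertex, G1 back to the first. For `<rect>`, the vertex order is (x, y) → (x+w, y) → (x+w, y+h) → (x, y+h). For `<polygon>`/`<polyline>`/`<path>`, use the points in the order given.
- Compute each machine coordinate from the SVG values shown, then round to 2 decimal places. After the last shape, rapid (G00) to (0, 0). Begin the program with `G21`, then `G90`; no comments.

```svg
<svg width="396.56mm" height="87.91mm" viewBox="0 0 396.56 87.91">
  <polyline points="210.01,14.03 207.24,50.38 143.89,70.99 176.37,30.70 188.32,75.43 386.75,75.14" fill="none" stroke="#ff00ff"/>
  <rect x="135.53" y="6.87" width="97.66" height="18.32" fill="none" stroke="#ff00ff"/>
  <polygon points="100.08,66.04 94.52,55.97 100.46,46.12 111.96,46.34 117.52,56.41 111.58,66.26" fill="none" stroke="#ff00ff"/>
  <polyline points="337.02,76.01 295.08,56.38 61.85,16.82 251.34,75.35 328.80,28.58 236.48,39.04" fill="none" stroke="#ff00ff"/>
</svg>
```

Since the viewBox matches the mm dimensions, user units are millimetres directly. The only transform is the Y-flip y_m = 87.91 − y_svg.

Shape 1 is a open polyline drawn with `<polyline>`. Its stroke #ff00ff means score at S568, F2109. After flipping Y the toolpath is (210.01,73.88) → (207.24,37.53) → (143.89,16.92) → (176.37,57.21) → (188.32,12.48) → (386.75,12.77).

Shape 2 is a rectangle drawn with `<rect>`. Its stroke #ff00ff means score at S568, F2109. After flipping Y the toolpath is (135.53,81.04) → (233.19,81.04) → (233.19,62.72) → (135.53,62.72) → (135.53,81.04), returning to the start.

Shape 3 is a regular polygon drawn with `<polygon>`. Its stroke #ff00ff means score at S568, F2109. After flipping Y the toolpath is (100.08,21.87) → (94.52,31.94) → (100.46,41.79) → (111.96,41.57) → (117.52,31.50) → (111.58,21.65) → (100.08,21.87), returning to the start.

Shape 4 is a open polyline drawn with `<polyline>`. Its stroke #ff00ff means score at S568, F2109. After flipping Y the toolpath is (337.02,11.90) → (295.08,31.53) → (61.85,71.09) → (251.34,12.56) → (328.80,59.33) → (236.48,48.87).

G21
G90
G00 X210.01 Y73.88
M4 S568
G1 X207.24 Y37.53 F2109
G1 X143.89 Y16.92
G1 X176.37 Y57.21
G1 X188.32 Y12.48
G1 X386.75 Y12.77
M5
G00 X135.53 Y81.04
M4 S568
G1 X233.19 Y81.04 F2109
G1 X233.19 Y62.72
G1 X135.53 Y62.72
G1 X135.53 Y81.04
M5
G00 X100.08 Y21.87
M4 S568
G1 X94.52 Y31.94 F2109
G1 X100.46 Y41.79
G1 X111.96 Y41.57
G1 X117.52 Y31.50
G1 X111.58 Y21.65
G1 X100.08 Y21.87
M5
G00 X337.02 Y11.90
M4 S568
G1 X295.08 Y31.53 F2109
G1 X61.85 Y71.09
G1 X251.34 Y12.56
G1 X328.80 Y59.33
G1 X236.48 Y48.87
M5
G00 X0.00 Y0.00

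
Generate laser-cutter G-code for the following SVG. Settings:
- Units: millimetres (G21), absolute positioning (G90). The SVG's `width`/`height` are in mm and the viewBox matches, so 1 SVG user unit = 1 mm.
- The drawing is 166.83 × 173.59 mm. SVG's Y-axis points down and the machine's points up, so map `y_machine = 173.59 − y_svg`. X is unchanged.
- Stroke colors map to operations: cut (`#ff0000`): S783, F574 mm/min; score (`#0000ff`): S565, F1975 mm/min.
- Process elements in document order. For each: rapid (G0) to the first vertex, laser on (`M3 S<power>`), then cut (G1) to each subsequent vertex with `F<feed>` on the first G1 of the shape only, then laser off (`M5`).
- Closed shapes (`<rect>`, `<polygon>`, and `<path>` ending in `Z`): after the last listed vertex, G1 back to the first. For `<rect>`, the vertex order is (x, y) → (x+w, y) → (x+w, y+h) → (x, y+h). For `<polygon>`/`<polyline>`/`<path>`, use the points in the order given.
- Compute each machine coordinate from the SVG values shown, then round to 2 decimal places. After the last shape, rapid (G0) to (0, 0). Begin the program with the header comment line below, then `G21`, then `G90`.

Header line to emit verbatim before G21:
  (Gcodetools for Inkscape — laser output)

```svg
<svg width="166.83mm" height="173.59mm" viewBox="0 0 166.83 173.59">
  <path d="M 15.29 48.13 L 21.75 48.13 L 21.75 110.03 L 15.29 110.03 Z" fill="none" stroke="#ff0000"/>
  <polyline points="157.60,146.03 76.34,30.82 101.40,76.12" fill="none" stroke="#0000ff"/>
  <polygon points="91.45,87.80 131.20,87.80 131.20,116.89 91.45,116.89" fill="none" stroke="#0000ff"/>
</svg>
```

(Gcodetools for Inkscape — laser output)
G21
G90
G0 X15.29 Y125.46
M3 S783
G1 X21.75 Y125.46 F574
G1 X21.75 Y63.56
G1 X15.29 Y63.56
G1 X15.29 Y125.46
M5
G0 X157.60 Y27.56
M3 S565
G1 X76.34 Y142.77 F1975
G1 X101.40 Y97.47
M5
G0 X91.45 Y85.79
M3 S565
G1 X131.20 Y85.79 F1975
G1 X131.20 Y56.70
G1 X91.45 Y56.70
G1 X91.45 Y85.79
M5
G0 X0.00 Y0.00

1 u = 1 mm; y_m = 173.59 − y.

[1] `<path>` rectangle, #ff0000→cut S783 F574: (15.29,125.46) → (21.75,125.46) → (21.75,63.56) → (15.29,63.56) → (15.29,125.46) (closed)

[2] `<polyline>` open polyline, #0000ff→score S565 F1975: (157.60,27.56) → (76.34,142.77) → (101.40,97.47)

[3] `<polygon>` rectangle, #0000ff→score S565 F1975: (91.45,85.79) → (131.20,85.79) → (131.20,56.70) → (91.45,56.70) → (91.45,85.79) (closed)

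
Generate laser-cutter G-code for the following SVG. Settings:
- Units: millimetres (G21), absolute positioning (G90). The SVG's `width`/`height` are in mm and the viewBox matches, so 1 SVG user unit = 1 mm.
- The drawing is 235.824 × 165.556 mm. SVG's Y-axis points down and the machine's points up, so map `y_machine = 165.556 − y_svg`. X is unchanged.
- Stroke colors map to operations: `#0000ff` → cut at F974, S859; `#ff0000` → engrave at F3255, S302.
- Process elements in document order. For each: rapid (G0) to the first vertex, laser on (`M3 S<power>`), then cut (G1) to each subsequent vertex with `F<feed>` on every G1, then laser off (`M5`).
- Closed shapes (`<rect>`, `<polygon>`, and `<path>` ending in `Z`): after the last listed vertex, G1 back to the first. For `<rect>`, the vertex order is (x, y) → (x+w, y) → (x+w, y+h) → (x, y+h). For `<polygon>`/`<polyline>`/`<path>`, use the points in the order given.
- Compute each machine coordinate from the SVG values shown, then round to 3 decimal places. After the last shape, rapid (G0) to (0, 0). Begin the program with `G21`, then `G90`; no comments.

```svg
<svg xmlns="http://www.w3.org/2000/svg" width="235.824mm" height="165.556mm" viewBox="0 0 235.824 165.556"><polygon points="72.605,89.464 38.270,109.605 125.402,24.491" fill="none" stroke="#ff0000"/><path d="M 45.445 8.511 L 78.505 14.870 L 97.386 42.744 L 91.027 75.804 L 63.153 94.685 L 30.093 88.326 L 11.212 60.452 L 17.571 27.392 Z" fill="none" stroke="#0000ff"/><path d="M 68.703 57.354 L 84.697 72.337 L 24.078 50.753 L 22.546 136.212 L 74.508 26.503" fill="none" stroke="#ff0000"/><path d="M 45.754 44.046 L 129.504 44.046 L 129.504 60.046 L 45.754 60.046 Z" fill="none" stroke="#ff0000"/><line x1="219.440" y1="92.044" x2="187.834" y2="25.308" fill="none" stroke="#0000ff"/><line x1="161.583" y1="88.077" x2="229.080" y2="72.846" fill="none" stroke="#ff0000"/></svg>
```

G21
G90
G0 X72.605 Y76.092
M3 S302
G1 X38.270 Y55.951 F3255
G1 X125.402 Y141.065 F3255
G1 X72.605 Y76.092 F3255
M5
G0 X45.445 Y157.045
M3 S859
G1 X78.505 Y150.686 F974
G1 X97.386 Y122.812 F974
G1 X91.027 Y89.752 F974
G1 X63.153 Y70.871 F974
G1 X30.093 Y77.230 F974
G1 X11.212 Y105.104 F974
G1 X17.571 Y138.164 F974
G1 X45.445 Y157.045 F974
M5
G0 X68.703 Y108.202
M3 S302
G1 X84.697 Y93.219 F3255
G1 X24.078 Y114.803 F3255
G1 X22.546 Y29.344 F3255
G1 X74.508 Y139.053 F3255
M5
G0 X45.754 Y121.510
M3 S302
G1 X129.504 Y121.510 F3255
G1 X129.504 Y105.510 F3255
G1 X45.754 Y105.510 F3255
G1 X45.754 Y121.510 F3255
M5
G0 X219.440 Y73.512
M3 S859
G1 X187.834 Y140.248 F974
M5
G0 X161.583 Y77.479
M3 S302
G1 X229.080 Y92.710 F3255
M5
G0 X0.000 Y0.000

viewBox `0 0 235.824 165.556` with mm width/height → 1 unit = 1 mm. Flip: y_m = 165.556 − y_svg.

**Shape 1** — `<polygon>` closed polygon, stroke `#ff0000` → engrave (S302, F3255). Machine vertices: (72.605,76.092) → (38.270,55.951) → (125.402,141.065) → (72.605,76.092). Closed: final G1 returns to the first vertex.

**Shape 2** — `<path>` regular polygon, stroke `#0000ff` → cut (S859, F974). Machine vertices: (45.445,157.045) → (78.505,150.686) → (97.386,122.812) → (91.027,89.752) → (63.153,70.871) → (30.093,77.230) → (11.212,105.104) → (17.571,138.164) → (45.445,157.045). Closed: final G1 returns to the first vertex.

**Shape 3** — `<path>` open polyline, stroke `#ff0000` → engrave (S302, F3255). Machine vertices: (68.703,108.202) → (84.697,93.219) → (24.078,114.803) → (22.546,29.344) → (74.508,139.053). Open path.

**Shape 4** — `<path>` rectangle, stroke `#ff0000` → engrave (S302, F3255). Machine vertices: (45.754,121.510) → (129.504,121.510) → (129.504,105.510) → (45.754,105.510) → (45.754,121.510). Closed: final G1 returns to the first vertex.

**Shape 5** — `<line>` line segment, stroke `#0000ff` → cut (S859, F974). Machine vertices: (219.440,73.512) → (187.834,140.248). Open path.

**Shape 6** — `<line>` line segment, stroke `#ff0000` → engrave (S302, F3255). Machine vertices: (161.583,77.479) → (229.080,92.710). Open path.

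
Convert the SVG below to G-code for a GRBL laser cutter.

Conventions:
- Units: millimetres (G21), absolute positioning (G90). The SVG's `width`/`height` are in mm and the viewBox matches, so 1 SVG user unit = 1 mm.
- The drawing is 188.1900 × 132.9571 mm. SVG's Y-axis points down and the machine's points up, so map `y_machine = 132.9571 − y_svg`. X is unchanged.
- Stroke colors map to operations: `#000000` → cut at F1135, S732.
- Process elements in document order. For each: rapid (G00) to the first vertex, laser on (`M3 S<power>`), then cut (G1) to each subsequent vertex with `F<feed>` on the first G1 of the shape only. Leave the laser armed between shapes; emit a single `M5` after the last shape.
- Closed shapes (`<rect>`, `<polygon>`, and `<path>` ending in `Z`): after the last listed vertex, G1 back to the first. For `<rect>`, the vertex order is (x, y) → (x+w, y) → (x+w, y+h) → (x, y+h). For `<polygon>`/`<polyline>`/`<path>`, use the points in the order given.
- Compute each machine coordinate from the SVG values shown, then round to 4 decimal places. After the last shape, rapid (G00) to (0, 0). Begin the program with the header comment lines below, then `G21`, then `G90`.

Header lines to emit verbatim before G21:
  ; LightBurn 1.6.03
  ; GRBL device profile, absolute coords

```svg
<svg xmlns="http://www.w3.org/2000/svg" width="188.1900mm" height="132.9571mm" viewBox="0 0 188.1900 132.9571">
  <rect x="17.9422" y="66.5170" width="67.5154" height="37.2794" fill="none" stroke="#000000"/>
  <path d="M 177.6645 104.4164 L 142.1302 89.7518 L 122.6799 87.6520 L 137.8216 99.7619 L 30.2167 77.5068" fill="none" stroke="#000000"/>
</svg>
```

; LightBurn 1.6.03
; GRBL device profile, absolute coords
G21
G90
G00 X17.9422 Y66.4401
M3 S732
G1 X85.4576 Y66.4401 F1135
G1 X85.4576 Y29.1607
G1 X17.9422 Y29.1607
G1 X17.9422 Y66.4401
G00 X177.6645 Y28.5407
M3 S732
G1 X142.1302 Y43.2053 F1135
G1 X122.6799 Y45.3051
G1 X137.8216 Y33.1952
G1 X30.2167 Y55.4503
M5
G00 X0.0000 Y0.0000

Since the viewBox matches the mm dimensions, user units are millimetres directly. The only transform is the Y-flip y_m = 132.9571 − y_svg.

Shape 1 is a rectangle drawn with `<rect>`. Its stroke #000000 means cut at S732, F1135. After flipping Y the toolpath is (17.9422,66.4401) → (85.4576,66.4401) → (85.4576,29.1607) → (17.9422,29.1607) → (17.9422,66.4401), returning to the start.

Shape 2 is a open polyline drawn with `<path>`. Its stroke #000000 means cut at S732, F1135. After flipping Y the toolpath is (177.6645,28.5407) → (142.1302,43.2053) → (122.6799,45.3051) → (137.8216,33.1952) → (30.2167,55.4503).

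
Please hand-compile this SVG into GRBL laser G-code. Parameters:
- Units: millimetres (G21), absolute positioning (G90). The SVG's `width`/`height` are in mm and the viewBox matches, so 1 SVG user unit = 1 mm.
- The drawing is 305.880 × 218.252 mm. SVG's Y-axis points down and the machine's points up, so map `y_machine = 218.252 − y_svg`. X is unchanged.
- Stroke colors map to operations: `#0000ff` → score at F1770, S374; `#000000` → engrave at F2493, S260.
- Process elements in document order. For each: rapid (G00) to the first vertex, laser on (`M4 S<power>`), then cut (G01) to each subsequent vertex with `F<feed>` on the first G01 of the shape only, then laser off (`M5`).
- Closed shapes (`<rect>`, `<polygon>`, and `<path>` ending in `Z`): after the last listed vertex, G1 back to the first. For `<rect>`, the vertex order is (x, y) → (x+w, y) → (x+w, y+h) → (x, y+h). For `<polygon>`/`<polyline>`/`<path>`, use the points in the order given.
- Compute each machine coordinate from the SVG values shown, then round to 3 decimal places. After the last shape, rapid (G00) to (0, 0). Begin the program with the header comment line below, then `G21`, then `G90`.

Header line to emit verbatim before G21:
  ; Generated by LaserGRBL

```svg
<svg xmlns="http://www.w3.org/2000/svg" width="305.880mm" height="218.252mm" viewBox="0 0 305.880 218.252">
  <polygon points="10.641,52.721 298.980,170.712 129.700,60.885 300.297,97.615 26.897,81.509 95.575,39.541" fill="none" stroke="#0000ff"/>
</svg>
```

; Generated by LaserGRBL
G21
G90
G00 X10.641 Y165.531
M4 S374
G01 X298.980 Y47.540 F1770
G01 X129.700 Y157.367
G01 X300.297 Y120.637
G01 X26.897 Y136.743
G01 X95.575 Y178.711
G01 X10.641 Y165.531
M5
G00 X0.000 Y0.000

Since the viewBox matches the mm dimensions, user units are millimetres directly. The only transform is the Y-flip y_m = 218.252 − y_svg.

Shape 1 is a closed polygon drawn with `<polygon>`. Its stroke #0000ff means score at S374, F1770. After flipping Y the toolpath is (10.641,165.531) → (298.980,47.540) → (129.700,157.367) → (300.297,120.637) → (26.897,136.743) → (95.575,178.711) → (10.641,165.531), returning to the start.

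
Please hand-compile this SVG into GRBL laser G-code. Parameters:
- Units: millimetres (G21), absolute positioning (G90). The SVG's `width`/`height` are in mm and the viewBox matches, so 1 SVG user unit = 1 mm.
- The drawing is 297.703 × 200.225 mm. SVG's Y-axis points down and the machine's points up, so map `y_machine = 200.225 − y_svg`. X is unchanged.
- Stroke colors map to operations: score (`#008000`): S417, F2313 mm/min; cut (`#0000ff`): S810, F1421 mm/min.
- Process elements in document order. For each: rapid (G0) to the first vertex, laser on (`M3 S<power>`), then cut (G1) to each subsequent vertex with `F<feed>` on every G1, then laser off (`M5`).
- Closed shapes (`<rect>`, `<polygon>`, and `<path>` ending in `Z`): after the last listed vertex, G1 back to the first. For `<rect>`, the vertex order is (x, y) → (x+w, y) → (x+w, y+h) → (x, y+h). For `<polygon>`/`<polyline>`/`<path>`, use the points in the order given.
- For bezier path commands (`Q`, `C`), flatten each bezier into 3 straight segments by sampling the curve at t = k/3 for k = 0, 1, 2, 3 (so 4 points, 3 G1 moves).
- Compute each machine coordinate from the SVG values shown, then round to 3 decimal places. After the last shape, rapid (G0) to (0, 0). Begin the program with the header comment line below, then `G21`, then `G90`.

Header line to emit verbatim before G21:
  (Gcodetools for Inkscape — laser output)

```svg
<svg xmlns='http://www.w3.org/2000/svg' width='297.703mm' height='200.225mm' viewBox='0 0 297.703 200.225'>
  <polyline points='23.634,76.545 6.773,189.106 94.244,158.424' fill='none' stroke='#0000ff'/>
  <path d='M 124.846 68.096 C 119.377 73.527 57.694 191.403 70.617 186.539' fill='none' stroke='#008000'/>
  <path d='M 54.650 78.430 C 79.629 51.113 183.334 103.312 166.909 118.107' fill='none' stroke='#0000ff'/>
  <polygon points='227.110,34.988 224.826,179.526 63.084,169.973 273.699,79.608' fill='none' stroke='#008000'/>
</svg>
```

1 u = 1 mm; y_m = 200.225 − y.

[1] `<polyline>` open polyline, #0000ff→cut S810 F1421: (23.634,123.680) → (6.773,11.119) → (94.244,41.801)

[2] `<path>` cubic bezier, #008000→score S417 F2313: (124.846,132.129) → (105.484,97.927) → (77.717,41.025) → (70.617,13.686)

[3] `<path>` cubic bezier, #0000ff→cut S810 F1421: (54.650,121.795) → (98.506,126.937) → (150.656,105.051) → (166.909,82.118)

[4] `<polygon>` closed polygon, #008000→score S417 F2313: (227.110,165.237) → (224.826,20.699) → (63.084,30.252) → (273.699,120.617) → (227.110,165.237) (closed)

(Gcodetools for Inkscape — laser output)
G21
G90
G0 X23.634 Y123.680
M3 S810
G1 X6.773 Y11.119 F1421
G1 X94.244 Y41.801 F1421
M5
G0 X124.846 Y132.129
M3 S417
G1 X105.484 Y97.927 F2313
G1 X77.717 Y41.025 F2313
G1 X70.617 Y13.686 F2313
M5
G0 X54.650 Y121.795
M3 S810
G1 X98.506 Y126.937 F1421
G1 X150.656 Y105.051 F1421
G1 X166.909 Y82.118 F1421
M5
G0 X227.110 Y165.237
M3 S417
G1 X224.826 Y20.699 F2313
G1 X63.084 Y30.252 F2313
G1 X273.699 Y120.617 F2313
G1 X227.110 Y165.237 F2313
M5
G0 X0.000 Y0.000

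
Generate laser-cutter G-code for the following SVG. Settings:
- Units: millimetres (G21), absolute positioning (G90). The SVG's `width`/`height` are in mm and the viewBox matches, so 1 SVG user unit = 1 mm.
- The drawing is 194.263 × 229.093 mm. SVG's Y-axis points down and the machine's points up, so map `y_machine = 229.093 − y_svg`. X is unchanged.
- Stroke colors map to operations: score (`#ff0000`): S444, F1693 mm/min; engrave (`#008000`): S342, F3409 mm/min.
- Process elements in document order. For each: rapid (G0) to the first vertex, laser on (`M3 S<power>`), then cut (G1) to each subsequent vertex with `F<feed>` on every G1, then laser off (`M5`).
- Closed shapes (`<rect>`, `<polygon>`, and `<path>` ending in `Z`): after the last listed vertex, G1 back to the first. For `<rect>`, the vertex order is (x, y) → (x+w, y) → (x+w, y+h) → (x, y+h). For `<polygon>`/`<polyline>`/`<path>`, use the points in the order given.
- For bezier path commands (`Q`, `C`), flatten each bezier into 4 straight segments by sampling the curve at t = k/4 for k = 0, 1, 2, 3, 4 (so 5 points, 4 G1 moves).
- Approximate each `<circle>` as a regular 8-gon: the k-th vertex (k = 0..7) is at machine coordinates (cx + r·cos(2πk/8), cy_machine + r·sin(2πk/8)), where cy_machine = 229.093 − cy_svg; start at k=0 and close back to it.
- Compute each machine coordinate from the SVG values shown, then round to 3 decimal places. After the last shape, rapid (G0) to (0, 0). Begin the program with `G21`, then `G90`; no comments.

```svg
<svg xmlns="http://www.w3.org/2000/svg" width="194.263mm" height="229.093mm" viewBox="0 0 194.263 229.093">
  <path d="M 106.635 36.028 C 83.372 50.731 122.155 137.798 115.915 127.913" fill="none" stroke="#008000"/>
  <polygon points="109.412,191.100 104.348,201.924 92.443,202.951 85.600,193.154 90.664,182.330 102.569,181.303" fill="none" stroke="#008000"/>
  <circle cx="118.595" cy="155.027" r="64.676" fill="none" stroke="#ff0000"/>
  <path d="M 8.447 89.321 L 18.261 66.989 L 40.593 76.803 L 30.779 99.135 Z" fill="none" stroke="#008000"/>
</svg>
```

1 u = 1 mm; y_m = 229.093 − y.

[1] `<path>` cubic bezier, #008000→engrave S342 F3409: (106.635,193.065) → (99.148,171.115) → (104.891,137.902) → (113.826,109.299) → (115.915,101.180)

[2] `<polygon>` regular polygon, #008000→engrave S342 F3409: (109.412,37.993) → (104.348,27.169) → (92.443,26.142) → (85.600,35.939) → (90.664,46.763) → (102.569,47.790) → (109.412,37.993) (closed)

[3] `<circle>` circle, #ff0000→score S444 F1693: (183.271,74.066) → (164.328,119.799) → (118.595,138.742) → (72.862,119.799) → (53.919,74.066) → (72.862,28.333) → (118.595,9.390) → (164.328,28.333) → (183.271,74.066) (closed)

[4] `<path>` regular polygon, #008000→engrave S342 F3409: (8.447,139.772) → (18.261,162.104) → (40.593,152.290) → (30.779,129.958) → (8.447,139.772) (closed)

G21
G90
G0 X106.635 Y193.065
M3 S342
G1 X99.148 Y171.115 F3409
G1 X104.891 Y137.902 F3409
G1 X113.826 Y109.299 F3409
G1 X115.915 Y101.180 F3409
M5
G0 X109.412 Y37.993
M3 S342
G1 X104.348 Y27.169 F3409
G1 X92.443 Y26.142 F3409
G1 X85.600 Y35.939 F3409
G1 X90.664 Y46.763 F3409
G1 X102.569 Y47.790 F3409
G1 X109.412 Y37.993 F3409
M5
G0 X183.271 Y74.066
M3 S444
G1 X164.328 Y119.799 F1693
G1 X118.595 Y138.742 F1693
G1 X72.862 Y119.799 F1693
G1 X53.919 Y74.066 F1693
G1 X72.862 Y28.333 F1693
G1 X118.595 Y9.390 F1693
G1 X164.328 Y28.333 F1693
G1 X183.271 Y74.066 F1693
M5
G0 X8.447 Y139.772
M3 S342
G1 X18.261 Y162.104 F3409
G1 X40.593 Y152.290 F3409
G1 X30.779 Y129.958 F3409
G1 X8.447 Y139.772 F3409
M5
G0 X0.000 Y0.000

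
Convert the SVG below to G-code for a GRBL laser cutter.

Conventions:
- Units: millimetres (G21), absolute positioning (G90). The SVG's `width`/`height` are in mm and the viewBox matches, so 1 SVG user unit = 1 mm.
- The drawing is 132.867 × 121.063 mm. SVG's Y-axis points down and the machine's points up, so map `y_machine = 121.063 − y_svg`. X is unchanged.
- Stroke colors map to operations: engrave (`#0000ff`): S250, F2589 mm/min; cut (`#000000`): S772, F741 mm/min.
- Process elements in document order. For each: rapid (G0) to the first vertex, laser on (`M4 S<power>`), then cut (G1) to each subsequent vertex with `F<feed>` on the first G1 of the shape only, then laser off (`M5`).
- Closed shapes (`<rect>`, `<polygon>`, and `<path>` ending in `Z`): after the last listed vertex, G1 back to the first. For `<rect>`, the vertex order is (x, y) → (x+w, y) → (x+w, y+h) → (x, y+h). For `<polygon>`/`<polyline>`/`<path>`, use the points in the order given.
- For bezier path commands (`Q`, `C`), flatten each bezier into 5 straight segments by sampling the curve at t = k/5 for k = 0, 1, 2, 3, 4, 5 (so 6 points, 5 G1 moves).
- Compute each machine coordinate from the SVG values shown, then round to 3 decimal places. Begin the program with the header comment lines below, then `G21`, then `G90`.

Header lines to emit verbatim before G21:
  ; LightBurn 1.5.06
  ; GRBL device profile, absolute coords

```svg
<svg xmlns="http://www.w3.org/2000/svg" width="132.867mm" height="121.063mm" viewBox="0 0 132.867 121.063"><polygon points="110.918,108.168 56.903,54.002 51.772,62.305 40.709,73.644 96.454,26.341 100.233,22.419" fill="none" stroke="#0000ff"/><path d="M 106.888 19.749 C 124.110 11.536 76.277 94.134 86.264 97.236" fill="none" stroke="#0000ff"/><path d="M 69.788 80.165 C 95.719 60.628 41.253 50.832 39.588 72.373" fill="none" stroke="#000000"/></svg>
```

; LightBurn 1.5.06
; GRBL device profile, absolute coords
G21
G90
G0 X110.918 Y12.895
M4 S250
G1 X56.903 Y67.061 F2589
G1 X51.772 Y58.758
G1 X40.709 Y47.419
G1 X96.454 Y94.722
G1 X100.233 Y98.644
G1 X110.918 Y12.895
M5
G0 X106.888 Y101.314
M4 S250
G1 X110.398 Y96.707 F2589
G1 X104.192 Y78.480
G1 X94.169 Y54.808
G1 X86.227 Y33.865
G1 X86.264 Y23.827
M5
G0 X69.788 Y40.898
M4 S772
G1 X76.765 Y51.279 F741
G1 X70.839 Y58.285
G1 X58.406 Y60.880
G1 X45.858 Y58.027
G1 X39.588 Y48.690
M5

Since the viewBox matches the mm dimensions, user units are millimetres directly. The only transform is the Y-flip y_m = 121.063 − y_svg.

Shape 1 is a closed polygon drawn with `<polygon>`. Its stroke #0000ff means engrave at S250, F2589. After flipping Y the toolpath is (110.918,12.895) → (56.903,67.061) → (51.772,58.758) → (40.709,47.419) → (96.454,94.722) → (100.233,98.644) → (110.918,12.895), returning to the start.

Shape 2 is a cubic bezier drawn with `<path>`. Its stroke #0000ff means engrave at S250, F2589. After flipping Y the toolpath is (106.888,101.314) → (110.398,96.707) → (104.192,78.480) → (94.169,54.808) → (86.227,33.865) → (86.264,23.827).

Shape 3 is a cubic bezier drawn with `<path>`. Its stroke #000000 means cut at S772, F741. After flipping Y the toolpath is (69.788,40.898) → (76.765,51.279) → (70.839,58.285) → (58.406,60.880) → (45.858,58.027) → (39.588,48.690).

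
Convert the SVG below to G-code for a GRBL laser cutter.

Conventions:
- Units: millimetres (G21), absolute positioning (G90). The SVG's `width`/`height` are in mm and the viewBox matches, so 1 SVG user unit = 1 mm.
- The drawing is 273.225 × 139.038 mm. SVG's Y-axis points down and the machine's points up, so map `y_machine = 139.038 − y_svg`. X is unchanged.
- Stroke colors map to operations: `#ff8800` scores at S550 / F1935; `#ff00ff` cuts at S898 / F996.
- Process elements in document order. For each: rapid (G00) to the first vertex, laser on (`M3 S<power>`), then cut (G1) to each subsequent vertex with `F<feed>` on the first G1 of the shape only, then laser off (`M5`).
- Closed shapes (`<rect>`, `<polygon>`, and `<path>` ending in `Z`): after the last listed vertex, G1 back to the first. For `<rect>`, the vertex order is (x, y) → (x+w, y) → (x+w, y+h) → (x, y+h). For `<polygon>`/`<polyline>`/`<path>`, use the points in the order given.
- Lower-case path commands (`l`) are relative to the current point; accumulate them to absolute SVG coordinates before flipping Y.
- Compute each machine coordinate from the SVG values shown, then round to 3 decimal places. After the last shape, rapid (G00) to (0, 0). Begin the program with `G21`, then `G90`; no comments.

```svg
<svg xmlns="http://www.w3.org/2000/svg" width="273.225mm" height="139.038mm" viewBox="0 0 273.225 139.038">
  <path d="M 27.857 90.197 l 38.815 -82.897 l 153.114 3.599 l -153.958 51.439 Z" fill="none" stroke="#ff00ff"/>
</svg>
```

1 u = 1 mm; y_m = 139.038 − y.

[1] `<path>` closed polygon, #ff00ff→cut S898 F996: (27.857,48.841) → (66.672,131.738) → (219.786,128.139) → (65.828,76.700) → (27.857,48.841) (closed)

G21
G90
G00 X27.857 Y48.841
M3 S898
G1 X66.672 Y131.738 F996
G1 X219.786 Y128.139
G1 X65.828 Y76.700
G1 X27.857 Y48.841
M5
G00 X0.000 Y0.000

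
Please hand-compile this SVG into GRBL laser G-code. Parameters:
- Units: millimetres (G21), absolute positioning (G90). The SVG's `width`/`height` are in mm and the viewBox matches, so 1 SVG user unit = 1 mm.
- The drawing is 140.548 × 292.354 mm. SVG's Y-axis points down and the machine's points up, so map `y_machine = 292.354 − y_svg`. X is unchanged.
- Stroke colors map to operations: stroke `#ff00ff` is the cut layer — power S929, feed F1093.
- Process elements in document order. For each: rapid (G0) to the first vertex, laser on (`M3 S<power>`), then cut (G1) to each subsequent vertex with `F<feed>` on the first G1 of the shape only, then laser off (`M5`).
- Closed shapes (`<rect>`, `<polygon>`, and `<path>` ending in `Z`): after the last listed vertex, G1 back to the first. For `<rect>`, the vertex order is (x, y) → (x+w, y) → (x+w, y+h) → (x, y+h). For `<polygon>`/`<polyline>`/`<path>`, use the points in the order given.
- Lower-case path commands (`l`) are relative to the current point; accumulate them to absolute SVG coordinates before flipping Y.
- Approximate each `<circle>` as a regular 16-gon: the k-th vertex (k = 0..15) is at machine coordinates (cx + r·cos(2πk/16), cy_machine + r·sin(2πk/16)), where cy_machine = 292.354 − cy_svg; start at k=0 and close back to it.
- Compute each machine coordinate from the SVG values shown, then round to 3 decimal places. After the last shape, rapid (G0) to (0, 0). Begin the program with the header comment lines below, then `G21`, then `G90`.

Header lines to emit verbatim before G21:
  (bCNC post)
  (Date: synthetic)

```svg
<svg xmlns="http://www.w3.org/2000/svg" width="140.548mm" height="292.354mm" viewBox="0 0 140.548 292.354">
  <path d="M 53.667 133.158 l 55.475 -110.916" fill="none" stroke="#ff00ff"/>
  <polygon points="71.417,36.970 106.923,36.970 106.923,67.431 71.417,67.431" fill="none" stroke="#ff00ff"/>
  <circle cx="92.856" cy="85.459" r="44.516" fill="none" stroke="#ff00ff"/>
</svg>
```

Since the viewBox matches the mm dimensions, user units are millimetres directly. The only transform is the Y-flip y_m = 292.354 − y_svg.

Shape 1 is a line segment drawn with `<path>`. Its stroke #ff00ff means cut at S929, F1093. After flipping Y the toolpath is (53.667,159.196) → (109.142,270.112).

Shape 2 is a rectangle drawn with `<polygon>`. Its stroke #ff00ff means cut at S929, F1093. After flipping Y the toolpath is (71.417,255.384) → (106.923,255.384) → (106.923,224.923) → (71.417,224.923) → (71.417,255.384), returning to the start.

Shape 3 is a circle drawn with `<circle>`. Its stroke #ff00ff means cut at S929, F1093. After flipping Y the toolpath is (137.372,206.895) → (133.983,223.931) → (124.334,238.373) → (109.892,248.022) → (92.856,251.411) → (75.820,248.022) → (61.378,238.373) → (51.729,223.931) → (48.340,206.895) → (51.729,189.859) → (61.378,175.417) → (75.820,165.768) → (92.856,162.379) → (109.892,165.768) → (124.334,175.417) → (133.983,189.859) → (137.372,206.895), returning to the start.

(bCNC post)
(Date: synthetic)
G21
G90
G0 X53.667 Y159.196
M3 S929
G1 X109.142 Y270.112 F1093
M5
G0 X71.417 Y255.384
M3 S929
G1 X106.923 Y255.384 F1093
G1 X106.923 Y224.923
G1 X71.417 Y224.923
G1 X71.417 Y255.384
M5
G0 X137.372 Y206.895
M3 S929
G1 X133.983 Y223.931 F1093
G1 X124.334 Y238.373
G1 X109.892 Y248.022
G1 X92.856 Y251.411
G1 X75.820 Y248.022
G1 X61.378 Y238.373
G1 X51.729 Y223.931
G1 X48.340 Y206.895
G1 X51.729 Y189.859
G1 X61.378 Y175.417
G1 X75.820 Y165.768
G1 X92.856 Y162.379
G1 X109.892 Y165.768
G1 X124.334 Y175.417
G1 X133.983 Y189.859
G1 X137.372 Y206.895
M5
G0 X0.000 Y0.000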